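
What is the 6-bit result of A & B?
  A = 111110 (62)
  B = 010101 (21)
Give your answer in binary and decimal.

Apply & to each column (1 only where both bits are 1):
  111110
& 010101
--------
  010100

Answer: 010100 (20)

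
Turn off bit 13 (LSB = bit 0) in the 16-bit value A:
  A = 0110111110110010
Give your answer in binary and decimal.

Mask = ~(1 << 13) = 1101111111111111
Bit 13 of A is 1, so AND-ing with the mask clears it to 0.
  0110111110110010
& 1101111111111111
------------------
  0100111110110010

Answer: 0100111110110010 (20402)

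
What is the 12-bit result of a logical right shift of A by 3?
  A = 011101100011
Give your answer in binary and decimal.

Logical shift right by 3: drop the bottom 3 bit(s), prepend 3 zero(s) on the left.
  011101100011  ->  keep [011101100], discard [011], prepend 000
= 000011101100

Answer: 000011101100 (236)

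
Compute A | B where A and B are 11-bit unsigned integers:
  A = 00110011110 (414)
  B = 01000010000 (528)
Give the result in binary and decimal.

Apply | to each column (1 where either bit is 1):
  00110011110
| 01000010000
-------------
  01110011110

Answer: 01110011110 (926)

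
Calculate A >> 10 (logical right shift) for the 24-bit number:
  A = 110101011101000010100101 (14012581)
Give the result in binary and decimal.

Logical shift right by 10: drop the bottom 10 bit(s), prepend 10 zero(s) on the left.
  110101011101000010100101  ->  keep [11010101110100], discard [0010100101], prepend 0000000000
= 000000000011010101110100

Answer: 000000000011010101110100 (13684)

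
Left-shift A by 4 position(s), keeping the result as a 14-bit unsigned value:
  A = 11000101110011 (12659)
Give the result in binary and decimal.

Shift left by 4: drop the top 4 bit(s), append 4 zero(s) on the right.
  11000101110011  ->  discard [1100], keep [0101110011], append 0000
= 01011100110000

Answer: 01011100110000 (5936)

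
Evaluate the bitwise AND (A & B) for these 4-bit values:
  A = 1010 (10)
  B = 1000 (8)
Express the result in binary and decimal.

Apply & to each column (1 only where both bits are 1):
  1010
& 1000
------
  1000

Answer: 1000 (8)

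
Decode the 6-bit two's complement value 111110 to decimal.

MSB is 1, so the value is negative. Find the magnitude:
1. Invert bits:  000001
2. Add 1:        000010  = 2
3. Apply sign:   -2

Answer: -2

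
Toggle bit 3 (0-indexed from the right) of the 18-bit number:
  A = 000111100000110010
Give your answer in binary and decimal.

Mask = 1 << 3 = 000000000000001000
Bit 3 of A is 0; XOR with the mask flips it to 1.
  000111100000110010
^ 000000000000001000
--------------------
  000111100000111010

Answer: 000111100000111010 (30778)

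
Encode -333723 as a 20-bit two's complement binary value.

1. Binary of +333723:  01010001011110011011
2. Invert bits:     10101110100001100100
3. Add 1:           10101110100001100101

Answer: 10101110100001100101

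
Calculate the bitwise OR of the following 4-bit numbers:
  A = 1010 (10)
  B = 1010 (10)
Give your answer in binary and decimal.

Apply | to each column (1 where either bit is 1):
  1010
| 1010
------
  1010

Answer: 1010 (10)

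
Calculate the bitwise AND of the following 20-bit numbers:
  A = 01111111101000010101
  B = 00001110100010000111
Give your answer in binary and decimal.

Apply & to each column (1 only where both bits are 1):
  01111111101000010101
& 00001110100010000111
----------------------
  00001110100000000101

Answer: 00001110100000000101 (59397)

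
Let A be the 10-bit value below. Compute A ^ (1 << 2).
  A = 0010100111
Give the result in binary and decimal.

Mask = 1 << 2 = 0000000100
Bit 2 of A is 1; XOR with the mask flips it to 0.
  0010100111
^ 0000000100
------------
  0010100011

Answer: 0010100011 (163)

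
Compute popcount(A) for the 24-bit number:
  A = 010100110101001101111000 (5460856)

010100110101001101111000
1-bits at positions (from bit 0 = LSB): 3, 4, 5, 6, 8, 9, 12, 14, 16, 17, 20, 22
Count = 12

Answer: 12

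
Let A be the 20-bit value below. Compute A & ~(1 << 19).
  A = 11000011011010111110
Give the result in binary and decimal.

Mask = ~(1 << 19) = 01111111111111111111
Bit 19 of A is 1, so AND-ing with the mask clears it to 0.
  11000011011010111110
& 01111111111111111111
----------------------
  01000011011010111110

Answer: 01000011011010111110 (276158)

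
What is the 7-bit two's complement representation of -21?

1. Binary of +21:  0010101
2. Invert bits:     1101010
3. Add 1:           1101011

Answer: 1101011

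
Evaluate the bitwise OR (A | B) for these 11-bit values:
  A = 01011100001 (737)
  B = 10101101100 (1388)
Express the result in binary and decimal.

Apply | to each column (1 where either bit is 1):
  01011100001
| 10101101100
-------------
  11111101101

Answer: 11111101101 (2029)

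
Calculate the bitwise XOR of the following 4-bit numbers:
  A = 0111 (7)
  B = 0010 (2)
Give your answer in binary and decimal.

Apply ^ to each column (1 where bits differ):
  0111
^ 0010
------
  0101

Answer: 0101 (5)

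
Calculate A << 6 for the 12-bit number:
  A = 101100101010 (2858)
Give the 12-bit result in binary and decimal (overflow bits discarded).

Shift left by 6: drop the top 6 bit(s), append 6 zero(s) on the right.
  101100101010  ->  discard [101100], keep [101010], append 000000
= 101010000000

Answer: 101010000000 (2688)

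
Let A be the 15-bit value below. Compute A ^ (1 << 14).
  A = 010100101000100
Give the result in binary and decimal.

Mask = 1 << 14 = 100000000000000
Bit 14 of A is 0; XOR with the mask flips it to 1.
  010100101000100
^ 100000000000000
-----------------
  110100101000100

Answer: 110100101000100 (26948)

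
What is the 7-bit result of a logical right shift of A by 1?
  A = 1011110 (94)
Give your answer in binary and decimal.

Logical shift right by 1: drop the bottom 1 bit(s), prepend 1 zero(s) on the left.
  1011110  ->  keep [101111], discard [0], prepend 0
= 0101111

Answer: 0101111 (47)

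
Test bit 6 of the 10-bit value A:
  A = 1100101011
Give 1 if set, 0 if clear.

Bit 6 is the 7th from the right.
  1100101011
     ^
That bit is 0.

Answer: 0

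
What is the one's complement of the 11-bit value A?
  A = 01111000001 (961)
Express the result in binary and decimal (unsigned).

Flip each bit (0->1, 1->0):
  01111000001
  10000111110

Answer: 10000111110 (1086)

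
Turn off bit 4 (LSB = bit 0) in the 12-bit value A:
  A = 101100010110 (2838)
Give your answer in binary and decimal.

Mask = ~(1 << 4) = 111111101111
Bit 4 of A is 1, so AND-ing with the mask clears it to 0.
  101100010110
& 111111101111
--------------
  101100000110

Answer: 101100000110 (2822)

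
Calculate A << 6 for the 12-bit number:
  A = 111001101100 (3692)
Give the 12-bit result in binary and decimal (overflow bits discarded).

Shift left by 6: drop the top 6 bit(s), append 6 zero(s) on the right.
  111001101100  ->  discard [111001], keep [101100], append 000000
= 101100000000

Answer: 101100000000 (2816)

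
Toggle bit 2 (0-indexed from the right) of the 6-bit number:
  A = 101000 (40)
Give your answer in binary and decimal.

Mask = 1 << 2 = 000100
Bit 2 of A is 0; XOR with the mask flips it to 1.
  101000
^ 000100
--------
  101100

Answer: 101100 (44)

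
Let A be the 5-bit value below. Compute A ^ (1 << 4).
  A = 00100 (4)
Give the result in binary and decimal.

Mask = 1 << 4 = 10000
Bit 4 of A is 0; XOR with the mask flips it to 1.
  00100
^ 10000
-------
  10100

Answer: 10100 (20)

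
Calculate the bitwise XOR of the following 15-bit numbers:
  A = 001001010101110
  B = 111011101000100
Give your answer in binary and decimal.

Apply ^ to each column (1 where bits differ):
  001001010101110
^ 111011101000100
-----------------
  110010111101010

Answer: 110010111101010 (26090)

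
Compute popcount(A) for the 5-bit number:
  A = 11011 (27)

11011
1-bits at positions (from bit 0 = LSB): 0, 1, 3, 4
Count = 4

Answer: 4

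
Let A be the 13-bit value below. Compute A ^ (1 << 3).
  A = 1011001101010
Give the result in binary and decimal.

Mask = 1 << 3 = 0000000001000
Bit 3 of A is 1; XOR with the mask flips it to 0.
  1011001101010
^ 0000000001000
---------------
  1011001100010

Answer: 1011001100010 (5730)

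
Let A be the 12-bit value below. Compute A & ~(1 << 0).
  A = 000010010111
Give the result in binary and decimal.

Mask = ~(1 << 0) = 111111111110
Bit 0 of A is 1, so AND-ing with the mask clears it to 0.
  000010010111
& 111111111110
--------------
  000010010110

Answer: 000010010110 (150)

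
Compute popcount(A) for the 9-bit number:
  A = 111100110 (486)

111100110
1-bits at positions (from bit 0 = LSB): 1, 2, 5, 6, 7, 8
Count = 6

Answer: 6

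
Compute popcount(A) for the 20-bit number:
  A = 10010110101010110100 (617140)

10010110101010110100
1-bits at positions (from bit 0 = LSB): 2, 4, 5, 7, 9, 11, 13, 14, 16, 19
Count = 10

Answer: 10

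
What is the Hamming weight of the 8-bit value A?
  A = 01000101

01000101
1-bits at positions (from bit 0 = LSB): 0, 2, 6
Count = 3

Answer: 3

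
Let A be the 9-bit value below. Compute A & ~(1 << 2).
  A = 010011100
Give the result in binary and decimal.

Mask = ~(1 << 2) = 111111011
Bit 2 of A is 1, so AND-ing with the mask clears it to 0.
  010011100
& 111111011
-----------
  010011000

Answer: 010011000 (152)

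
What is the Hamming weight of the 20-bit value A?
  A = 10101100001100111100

10101100001100111100
1-bits at positions (from bit 0 = LSB): 2, 3, 4, 5, 8, 9, 14, 15, 17, 19
Count = 10

Answer: 10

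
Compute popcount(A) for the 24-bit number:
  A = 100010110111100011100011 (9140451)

100010110111100011100011
1-bits at positions (from bit 0 = LSB): 0, 1, 5, 6, 7, 11, 12, 13, 14, 16, 17, 19, 23
Count = 13

Answer: 13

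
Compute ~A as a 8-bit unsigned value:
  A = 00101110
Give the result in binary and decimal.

Flip each bit (0->1, 1->0):
  00101110
  11010001

Answer: 11010001 (209)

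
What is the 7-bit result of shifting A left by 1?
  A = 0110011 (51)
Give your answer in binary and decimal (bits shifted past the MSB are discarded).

Shift left by 1: drop the top 1 bit(s), append 1 zero(s) on the right.
  0110011  ->  discard [0], keep [110011], append 0
= 1100110

Answer: 1100110 (102)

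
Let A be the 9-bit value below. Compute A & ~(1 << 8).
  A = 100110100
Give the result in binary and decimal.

Mask = ~(1 << 8) = 011111111
Bit 8 of A is 1, so AND-ing with the mask clears it to 0.
  100110100
& 011111111
-----------
  000110100

Answer: 000110100 (52)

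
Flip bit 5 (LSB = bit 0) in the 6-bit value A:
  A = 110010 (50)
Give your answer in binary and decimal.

Mask = 1 << 5 = 100000
Bit 5 of A is 1; XOR with the mask flips it to 0.
  110010
^ 100000
--------
  010010

Answer: 010010 (18)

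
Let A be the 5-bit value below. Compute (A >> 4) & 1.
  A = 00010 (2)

Bit 4 is the 5th from the right.
  00010
  ^
That bit is 0.

Answer: 0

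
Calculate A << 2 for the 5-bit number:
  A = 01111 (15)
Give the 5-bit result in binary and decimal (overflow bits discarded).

Shift left by 2: drop the top 2 bit(s), append 2 zero(s) on the right.
  01111  ->  discard [01], keep [111], append 00
= 11100

Answer: 11100 (28)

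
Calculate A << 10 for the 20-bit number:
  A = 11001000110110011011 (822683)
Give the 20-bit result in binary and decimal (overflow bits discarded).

Shift left by 10: drop the top 10 bit(s), append 10 zero(s) on the right.
  11001000110110011011  ->  discard [1100100011], keep [0110011011], append 0000000000
= 01100110110000000000

Answer: 01100110110000000000 (420864)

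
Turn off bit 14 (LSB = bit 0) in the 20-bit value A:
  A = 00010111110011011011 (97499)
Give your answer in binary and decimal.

Mask = ~(1 << 14) = 11111011111111111111
Bit 14 of A is 1, so AND-ing with the mask clears it to 0.
  00010111110011011011
& 11111011111111111111
----------------------
  00010011110011011011

Answer: 00010011110011011011 (81115)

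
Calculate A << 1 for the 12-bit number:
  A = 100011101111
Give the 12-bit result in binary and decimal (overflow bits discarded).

Shift left by 1: drop the top 1 bit(s), append 1 zero(s) on the right.
  100011101111  ->  discard [1], keep [00011101111], append 0
= 000111011110

Answer: 000111011110 (478)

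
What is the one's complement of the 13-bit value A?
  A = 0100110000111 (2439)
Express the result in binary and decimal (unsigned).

Flip each bit (0->1, 1->0):
  0100110000111
  1011001111000

Answer: 1011001111000 (5752)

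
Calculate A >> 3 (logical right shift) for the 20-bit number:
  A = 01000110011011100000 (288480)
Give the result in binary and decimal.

Logical shift right by 3: drop the bottom 3 bit(s), prepend 3 zero(s) on the left.
  01000110011011100000  ->  keep [01000110011011100], discard [000], prepend 000
= 00001000110011011100

Answer: 00001000110011011100 (36060)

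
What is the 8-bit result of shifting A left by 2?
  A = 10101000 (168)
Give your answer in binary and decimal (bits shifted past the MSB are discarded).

Shift left by 2: drop the top 2 bit(s), append 2 zero(s) on the right.
  10101000  ->  discard [10], keep [101000], append 00
= 10100000

Answer: 10100000 (160)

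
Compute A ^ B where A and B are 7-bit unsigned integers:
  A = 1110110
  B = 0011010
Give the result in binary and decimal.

Apply ^ to each column (1 where bits differ):
  1110110
^ 0011010
---------
  1101100

Answer: 1101100 (108)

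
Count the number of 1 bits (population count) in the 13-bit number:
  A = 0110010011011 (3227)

0110010011011
1-bits at positions (from bit 0 = LSB): 0, 1, 3, 4, 7, 10, 11
Count = 7

Answer: 7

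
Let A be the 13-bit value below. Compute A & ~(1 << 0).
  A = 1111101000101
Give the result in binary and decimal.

Mask = ~(1 << 0) = 1111111111110
Bit 0 of A is 1, so AND-ing with the mask clears it to 0.
  1111101000101
& 1111111111110
---------------
  1111101000100

Answer: 1111101000100 (8004)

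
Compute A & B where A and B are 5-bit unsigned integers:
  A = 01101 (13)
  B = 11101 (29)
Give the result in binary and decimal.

Apply & to each column (1 only where both bits are 1):
  01101
& 11101
-------
  01101

Answer: 01101 (13)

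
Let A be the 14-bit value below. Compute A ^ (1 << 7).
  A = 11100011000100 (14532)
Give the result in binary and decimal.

Mask = 1 << 7 = 00000010000000
Bit 7 of A is 1; XOR with the mask flips it to 0.
  11100011000100
^ 00000010000000
----------------
  11100001000100

Answer: 11100001000100 (14404)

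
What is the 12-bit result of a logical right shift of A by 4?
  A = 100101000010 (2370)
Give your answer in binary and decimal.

Logical shift right by 4: drop the bottom 4 bit(s), prepend 4 zero(s) on the left.
  100101000010  ->  keep [10010100], discard [0010], prepend 0000
= 000010010100

Answer: 000010010100 (148)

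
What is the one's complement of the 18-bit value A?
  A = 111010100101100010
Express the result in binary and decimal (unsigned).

Flip each bit (0->1, 1->0):
  111010100101100010
  000101011010011101

Answer: 000101011010011101 (22173)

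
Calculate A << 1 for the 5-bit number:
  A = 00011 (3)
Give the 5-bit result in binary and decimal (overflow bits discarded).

Shift left by 1: drop the top 1 bit(s), append 1 zero(s) on the right.
  00011  ->  discard [0], keep [0011], append 0
= 00110

Answer: 00110 (6)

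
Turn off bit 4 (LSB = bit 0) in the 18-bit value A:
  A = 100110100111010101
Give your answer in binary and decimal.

Mask = ~(1 << 4) = 111111111111101111
Bit 4 of A is 1, so AND-ing with the mask clears it to 0.
  100110100111010101
& 111111111111101111
--------------------
  100110100111000101

Answer: 100110100111000101 (158149)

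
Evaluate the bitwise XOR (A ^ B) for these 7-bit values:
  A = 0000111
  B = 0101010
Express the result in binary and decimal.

Apply ^ to each column (1 where bits differ):
  0000111
^ 0101010
---------
  0101101

Answer: 0101101 (45)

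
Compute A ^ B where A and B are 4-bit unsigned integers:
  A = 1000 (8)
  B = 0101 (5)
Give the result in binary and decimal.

Apply ^ to each column (1 where bits differ):
  1000
^ 0101
------
  1101

Answer: 1101 (13)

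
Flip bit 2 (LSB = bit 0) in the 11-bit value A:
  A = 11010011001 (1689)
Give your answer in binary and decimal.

Mask = 1 << 2 = 00000000100
Bit 2 of A is 0; XOR with the mask flips it to 1.
  11010011001
^ 00000000100
-------------
  11010011101

Answer: 11010011101 (1693)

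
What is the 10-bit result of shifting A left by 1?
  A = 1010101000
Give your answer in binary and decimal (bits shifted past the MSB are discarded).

Shift left by 1: drop the top 1 bit(s), append 1 zero(s) on the right.
  1010101000  ->  discard [1], keep [010101000], append 0
= 0101010000

Answer: 0101010000 (336)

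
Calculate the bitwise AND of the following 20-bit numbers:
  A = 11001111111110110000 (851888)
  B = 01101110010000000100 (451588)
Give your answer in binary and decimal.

Apply & to each column (1 only where both bits are 1):
  11001111111110110000
& 01101110010000000100
----------------------
  01001110010000000000

Answer: 01001110010000000000 (320512)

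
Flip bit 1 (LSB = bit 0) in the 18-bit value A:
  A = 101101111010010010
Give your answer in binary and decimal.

Mask = 1 << 1 = 000000000000000010
Bit 1 of A is 1; XOR with the mask flips it to 0.
  101101111010010010
^ 000000000000000010
--------------------
  101101111010010000

Answer: 101101111010010000 (188048)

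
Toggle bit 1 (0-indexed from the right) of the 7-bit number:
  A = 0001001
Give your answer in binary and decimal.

Mask = 1 << 1 = 0000010
Bit 1 of A is 0; XOR with the mask flips it to 1.
  0001001
^ 0000010
---------
  0001011

Answer: 0001011 (11)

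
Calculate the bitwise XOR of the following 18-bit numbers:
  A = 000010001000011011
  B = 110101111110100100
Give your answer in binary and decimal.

Apply ^ to each column (1 where bits differ):
  000010001000011011
^ 110101111110100100
--------------------
  110111110110111111

Answer: 110111110110111111 (228799)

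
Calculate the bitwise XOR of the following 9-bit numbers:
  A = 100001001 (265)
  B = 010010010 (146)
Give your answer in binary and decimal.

Apply ^ to each column (1 where bits differ):
  100001001
^ 010010010
-----------
  110011011

Answer: 110011011 (411)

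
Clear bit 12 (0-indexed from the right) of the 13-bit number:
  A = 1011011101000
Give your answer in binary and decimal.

Mask = ~(1 << 12) = 0111111111111
Bit 12 of A is 1, so AND-ing with the mask clears it to 0.
  1011011101000
& 0111111111111
---------------
  0011011101000

Answer: 0011011101000 (1768)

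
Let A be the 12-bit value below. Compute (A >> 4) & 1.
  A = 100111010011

Bit 4 is the 5th from the right.
  100111010011
         ^
That bit is 1.

Answer: 1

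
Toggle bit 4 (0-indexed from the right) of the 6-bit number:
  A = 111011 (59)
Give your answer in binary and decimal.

Mask = 1 << 4 = 010000
Bit 4 of A is 1; XOR with the mask flips it to 0.
  111011
^ 010000
--------
  101011

Answer: 101011 (43)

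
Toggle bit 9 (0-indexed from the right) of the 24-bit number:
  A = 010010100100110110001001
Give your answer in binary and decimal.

Mask = 1 << 9 = 000000000000001000000000
Bit 9 of A is 0; XOR with the mask flips it to 1.
  010010100100110110001001
^ 000000000000001000000000
--------------------------
  010010100100111110001001

Answer: 010010100100111110001001 (4870025)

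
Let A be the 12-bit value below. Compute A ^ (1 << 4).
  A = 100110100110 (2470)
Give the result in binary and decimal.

Mask = 1 << 4 = 000000010000
Bit 4 of A is 0; XOR with the mask flips it to 1.
  100110100110
^ 000000010000
--------------
  100110110110

Answer: 100110110110 (2486)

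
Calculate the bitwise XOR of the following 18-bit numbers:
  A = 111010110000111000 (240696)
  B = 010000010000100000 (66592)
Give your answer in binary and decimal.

Apply ^ to each column (1 where bits differ):
  111010110000111000
^ 010000010000100000
--------------------
  101010100000011000

Answer: 101010100000011000 (174104)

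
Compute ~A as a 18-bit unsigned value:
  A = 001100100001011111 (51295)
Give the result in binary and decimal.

Flip each bit (0->1, 1->0):
  001100100001011111
  110011011110100000

Answer: 110011011110100000 (210848)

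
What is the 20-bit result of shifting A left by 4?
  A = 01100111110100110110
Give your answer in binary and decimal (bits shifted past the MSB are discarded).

Shift left by 4: drop the top 4 bit(s), append 4 zero(s) on the right.
  01100111110100110110  ->  discard [0110], keep [0111110100110110], append 0000
= 01111101001101100000

Answer: 01111101001101100000 (512864)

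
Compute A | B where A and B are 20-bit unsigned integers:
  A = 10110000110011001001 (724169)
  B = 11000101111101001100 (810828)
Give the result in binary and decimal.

Apply | to each column (1 where either bit is 1):
  10110000110011001001
| 11000101111101001100
----------------------
  11110101111111001101

Answer: 11110101111111001101 (1007565)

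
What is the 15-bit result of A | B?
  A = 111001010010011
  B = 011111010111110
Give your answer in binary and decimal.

Apply | to each column (1 where either bit is 1):
  111001010010011
| 011111010111110
-----------------
  111111010111111

Answer: 111111010111111 (32447)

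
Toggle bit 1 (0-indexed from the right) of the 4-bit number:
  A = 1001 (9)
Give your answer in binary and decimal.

Mask = 1 << 1 = 0010
Bit 1 of A is 0; XOR with the mask flips it to 1.
  1001
^ 0010
------
  1011

Answer: 1011 (11)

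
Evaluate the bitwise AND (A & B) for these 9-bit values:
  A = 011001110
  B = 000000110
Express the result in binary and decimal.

Apply & to each column (1 only where both bits are 1):
  011001110
& 000000110
-----------
  000000110

Answer: 000000110 (6)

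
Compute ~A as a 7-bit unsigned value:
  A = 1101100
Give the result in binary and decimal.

Flip each bit (0->1, 1->0):
  1101100
  0010011

Answer: 0010011 (19)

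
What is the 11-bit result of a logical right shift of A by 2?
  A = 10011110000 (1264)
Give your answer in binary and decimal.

Logical shift right by 2: drop the bottom 2 bit(s), prepend 2 zero(s) on the left.
  10011110000  ->  keep [100111100], discard [00], prepend 00
= 00100111100

Answer: 00100111100 (316)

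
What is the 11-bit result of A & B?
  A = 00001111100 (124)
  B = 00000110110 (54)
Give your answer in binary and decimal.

Apply & to each column (1 only where both bits are 1):
  00001111100
& 00000110110
-------------
  00000110100

Answer: 00000110100 (52)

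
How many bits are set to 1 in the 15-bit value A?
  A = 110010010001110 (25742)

110010010001110
1-bits at positions (from bit 0 = LSB): 1, 2, 3, 7, 10, 13, 14
Count = 7

Answer: 7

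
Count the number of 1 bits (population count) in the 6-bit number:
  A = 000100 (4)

000100
1-bits at positions (from bit 0 = LSB): 2
Count = 1

Answer: 1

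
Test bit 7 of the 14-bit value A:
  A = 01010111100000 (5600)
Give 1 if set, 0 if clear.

Bit 7 is the 8th from the right.
  01010111100000
        ^
That bit is 1.

Answer: 1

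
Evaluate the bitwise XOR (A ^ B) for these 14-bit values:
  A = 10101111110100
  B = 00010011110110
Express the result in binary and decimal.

Apply ^ to each column (1 where bits differ):
  10101111110100
^ 00010011110110
----------------
  10111100000010

Answer: 10111100000010 (12034)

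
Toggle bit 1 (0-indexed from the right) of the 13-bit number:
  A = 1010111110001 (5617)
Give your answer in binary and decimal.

Mask = 1 << 1 = 0000000000010
Bit 1 of A is 0; XOR with the mask flips it to 1.
  1010111110001
^ 0000000000010
---------------
  1010111110011

Answer: 1010111110011 (5619)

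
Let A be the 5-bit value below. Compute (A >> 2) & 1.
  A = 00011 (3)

Bit 2 is the 3rd from the right.
  00011
    ^
That bit is 0.

Answer: 0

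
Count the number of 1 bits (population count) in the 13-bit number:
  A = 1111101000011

1111101000011
1-bits at positions (from bit 0 = LSB): 0, 1, 6, 8, 9, 10, 11, 12
Count = 8

Answer: 8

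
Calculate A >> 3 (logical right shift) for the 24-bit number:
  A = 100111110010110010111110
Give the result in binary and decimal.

Logical shift right by 3: drop the bottom 3 bit(s), prepend 3 zero(s) on the left.
  100111110010110010111110  ->  keep [100111110010110010111], discard [110], prepend 000
= 000100111110010110010111

Answer: 000100111110010110010111 (1303959)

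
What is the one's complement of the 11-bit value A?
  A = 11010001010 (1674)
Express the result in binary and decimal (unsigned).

Flip each bit (0->1, 1->0):
  11010001010
  00101110101

Answer: 00101110101 (373)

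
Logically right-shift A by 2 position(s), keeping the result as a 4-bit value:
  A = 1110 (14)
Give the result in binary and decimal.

Logical shift right by 2: drop the bottom 2 bit(s), prepend 2 zero(s) on the left.
  1110  ->  keep [11], discard [10], prepend 00
= 0011

Answer: 0011 (3)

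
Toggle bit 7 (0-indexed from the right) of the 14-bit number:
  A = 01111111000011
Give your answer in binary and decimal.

Mask = 1 << 7 = 00000010000000
Bit 7 of A is 1; XOR with the mask flips it to 0.
  01111111000011
^ 00000010000000
----------------
  01111101000011

Answer: 01111101000011 (8003)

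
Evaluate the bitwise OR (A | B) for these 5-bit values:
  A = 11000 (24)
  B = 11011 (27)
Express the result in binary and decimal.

Apply | to each column (1 where either bit is 1):
  11000
| 11011
-------
  11011

Answer: 11011 (27)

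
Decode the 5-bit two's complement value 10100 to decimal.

MSB is 1, so the value is negative. Find the magnitude:
1. Invert bits:  01011
2. Add 1:        01100  = 12
3. Apply sign:   -12

Answer: -12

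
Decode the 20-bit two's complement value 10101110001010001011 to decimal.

MSB is 1, so the value is negative. Find the magnitude:
1. Invert bits:  01010001110101110100
2. Add 1:        01010001110101110101  = 335221
3. Apply sign:   -335221

Answer: -335221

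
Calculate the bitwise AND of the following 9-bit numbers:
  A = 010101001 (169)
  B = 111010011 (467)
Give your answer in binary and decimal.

Apply & to each column (1 only where both bits are 1):
  010101001
& 111010011
-----------
  010000001

Answer: 010000001 (129)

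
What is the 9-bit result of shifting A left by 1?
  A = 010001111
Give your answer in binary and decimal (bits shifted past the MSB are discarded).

Shift left by 1: drop the top 1 bit(s), append 1 zero(s) on the right.
  010001111  ->  discard [0], keep [10001111], append 0
= 100011110

Answer: 100011110 (286)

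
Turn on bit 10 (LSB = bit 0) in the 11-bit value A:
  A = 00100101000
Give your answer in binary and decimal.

Mask = 1 << 10 = 10000000000
Bit 10 of A is 0, so OR-ing with the mask flips it to 1.
  00100101000
| 10000000000
-------------
  10100101000

Answer: 10100101000 (1320)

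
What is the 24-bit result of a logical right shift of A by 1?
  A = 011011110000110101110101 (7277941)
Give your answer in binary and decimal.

Logical shift right by 1: drop the bottom 1 bit(s), prepend 1 zero(s) on the left.
  011011110000110101110101  ->  keep [01101111000011010111010], discard [1], prepend 0
= 001101111000011010111010

Answer: 001101111000011010111010 (3638970)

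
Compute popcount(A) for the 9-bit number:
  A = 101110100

101110100
1-bits at positions (from bit 0 = LSB): 2, 4, 5, 6, 8
Count = 5

Answer: 5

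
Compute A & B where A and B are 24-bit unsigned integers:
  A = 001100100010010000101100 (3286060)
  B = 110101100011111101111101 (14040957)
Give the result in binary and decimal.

Apply & to each column (1 only where both bits are 1):
  001100100010010000101100
& 110101100011111101111101
--------------------------
  000100100010010000101100

Answer: 000100100010010000101100 (1188908)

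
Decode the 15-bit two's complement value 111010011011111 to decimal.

MSB is 1, so the value is negative. Find the magnitude:
1. Invert bits:  000101100100000
2. Add 1:        000101100100001  = 2849
3. Apply sign:   -2849

Answer: -2849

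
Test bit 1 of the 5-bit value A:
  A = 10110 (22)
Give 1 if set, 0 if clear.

Bit 1 is the 2nd from the right.
  10110
     ^
That bit is 1.

Answer: 1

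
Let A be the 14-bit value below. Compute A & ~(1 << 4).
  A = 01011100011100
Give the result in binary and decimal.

Mask = ~(1 << 4) = 11111111101111
Bit 4 of A is 1, so AND-ing with the mask clears it to 0.
  01011100011100
& 11111111101111
----------------
  01011100001100

Answer: 01011100001100 (5900)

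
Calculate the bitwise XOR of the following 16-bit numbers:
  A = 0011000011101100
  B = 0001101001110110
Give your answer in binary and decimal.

Apply ^ to each column (1 where bits differ):
  0011000011101100
^ 0001101001110110
------------------
  0010101010011010

Answer: 0010101010011010 (10906)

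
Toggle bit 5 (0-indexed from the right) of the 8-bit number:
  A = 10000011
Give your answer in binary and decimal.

Mask = 1 << 5 = 00100000
Bit 5 of A is 0; XOR with the mask flips it to 1.
  10000011
^ 00100000
----------
  10100011

Answer: 10100011 (163)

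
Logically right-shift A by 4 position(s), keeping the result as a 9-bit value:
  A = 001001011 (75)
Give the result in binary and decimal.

Logical shift right by 4: drop the bottom 4 bit(s), prepend 4 zero(s) on the left.
  001001011  ->  keep [00100], discard [1011], prepend 0000
= 000000100

Answer: 000000100 (4)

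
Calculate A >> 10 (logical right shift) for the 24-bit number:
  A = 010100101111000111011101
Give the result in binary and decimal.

Logical shift right by 10: drop the bottom 10 bit(s), prepend 10 zero(s) on the left.
  010100101111000111011101  ->  keep [01010010111100], discard [0111011101], prepend 0000000000
= 000000000001010010111100

Answer: 000000000001010010111100 (5308)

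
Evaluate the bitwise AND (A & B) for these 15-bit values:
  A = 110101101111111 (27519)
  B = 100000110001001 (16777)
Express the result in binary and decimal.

Apply & to each column (1 only where both bits are 1):
  110101101111111
& 100000110001001
-----------------
  100000100001001

Answer: 100000100001001 (16649)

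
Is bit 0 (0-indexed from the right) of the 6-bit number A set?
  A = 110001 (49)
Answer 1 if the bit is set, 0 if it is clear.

Bit 0 is the 1st from the right.
  110001
       ^
That bit is 1.

Answer: 1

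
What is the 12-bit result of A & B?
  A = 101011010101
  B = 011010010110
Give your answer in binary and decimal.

Apply & to each column (1 only where both bits are 1):
  101011010101
& 011010010110
--------------
  001010010100

Answer: 001010010100 (660)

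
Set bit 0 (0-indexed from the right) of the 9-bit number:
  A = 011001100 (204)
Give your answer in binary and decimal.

Mask = 1 << 0 = 000000001
Bit 0 of A is 0, so OR-ing with the mask flips it to 1.
  011001100
| 000000001
-----------
  011001101

Answer: 011001101 (205)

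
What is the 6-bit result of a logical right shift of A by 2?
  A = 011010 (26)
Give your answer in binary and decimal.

Logical shift right by 2: drop the bottom 2 bit(s), prepend 2 zero(s) on the left.
  011010  ->  keep [0110], discard [10], prepend 00
= 000110

Answer: 000110 (6)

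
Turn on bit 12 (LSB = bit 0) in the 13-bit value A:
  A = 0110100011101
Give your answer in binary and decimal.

Mask = 1 << 12 = 1000000000000
Bit 12 of A is 0, so OR-ing with the mask flips it to 1.
  0110100011101
| 1000000000000
---------------
  1110100011101

Answer: 1110100011101 (7453)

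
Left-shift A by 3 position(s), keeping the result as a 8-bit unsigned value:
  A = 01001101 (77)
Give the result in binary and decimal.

Shift left by 3: drop the top 3 bit(s), append 3 zero(s) on the right.
  01001101  ->  discard [010], keep [01101], append 000
= 01101000

Answer: 01101000 (104)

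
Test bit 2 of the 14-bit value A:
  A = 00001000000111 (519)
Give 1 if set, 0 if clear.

Bit 2 is the 3rd from the right.
  00001000000111
             ^
That bit is 1.

Answer: 1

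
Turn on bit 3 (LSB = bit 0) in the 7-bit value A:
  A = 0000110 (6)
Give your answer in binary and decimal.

Mask = 1 << 3 = 0001000
Bit 3 of A is 0, so OR-ing with the mask flips it to 1.
  0000110
| 0001000
---------
  0001110

Answer: 0001110 (14)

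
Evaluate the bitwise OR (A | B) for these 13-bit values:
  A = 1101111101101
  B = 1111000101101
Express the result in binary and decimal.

Apply | to each column (1 where either bit is 1):
  1101111101101
| 1111000101101
---------------
  1111111101101

Answer: 1111111101101 (8173)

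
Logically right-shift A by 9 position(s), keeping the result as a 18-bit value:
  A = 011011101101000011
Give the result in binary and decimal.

Logical shift right by 9: drop the bottom 9 bit(s), prepend 9 zero(s) on the left.
  011011101101000011  ->  keep [011011101], discard [101000011], prepend 000000000
= 000000000011011101

Answer: 000000000011011101 (221)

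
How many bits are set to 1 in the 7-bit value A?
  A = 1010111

1010111
1-bits at positions (from bit 0 = LSB): 0, 1, 2, 4, 6
Count = 5

Answer: 5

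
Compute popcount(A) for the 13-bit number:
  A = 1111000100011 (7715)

1111000100011
1-bits at positions (from bit 0 = LSB): 0, 1, 5, 9, 10, 11, 12
Count = 7

Answer: 7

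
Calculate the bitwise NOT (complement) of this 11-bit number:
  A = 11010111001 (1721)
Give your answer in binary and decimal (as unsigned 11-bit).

Flip each bit (0->1, 1->0):
  11010111001
  00101000110

Answer: 00101000110 (326)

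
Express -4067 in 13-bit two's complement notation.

1. Binary of +4067:  0111111100011
2. Invert bits:     1000000011100
3. Add 1:           1000000011101

Answer: 1000000011101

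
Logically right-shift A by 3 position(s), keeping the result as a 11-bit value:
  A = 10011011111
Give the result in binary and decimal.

Logical shift right by 3: drop the bottom 3 bit(s), prepend 3 zero(s) on the left.
  10011011111  ->  keep [10011011], discard [111], prepend 000
= 00010011011

Answer: 00010011011 (155)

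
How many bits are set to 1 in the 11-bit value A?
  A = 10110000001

10110000001
1-bits at positions (from bit 0 = LSB): 0, 7, 8, 10
Count = 4

Answer: 4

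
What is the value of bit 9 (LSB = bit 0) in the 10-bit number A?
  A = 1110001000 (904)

Bit 9 is the 10th from the right.
  1110001000
  ^
That bit is 1.

Answer: 1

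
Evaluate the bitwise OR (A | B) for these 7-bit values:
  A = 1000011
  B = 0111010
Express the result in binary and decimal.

Apply | to each column (1 where either bit is 1):
  1000011
| 0111010
---------
  1111011

Answer: 1111011 (123)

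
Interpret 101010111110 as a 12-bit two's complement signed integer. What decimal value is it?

MSB is 1, so the value is negative. Find the magnitude:
1. Invert bits:  010101000001
2. Add 1:        010101000010  = 1346
3. Apply sign:   -1346

Answer: -1346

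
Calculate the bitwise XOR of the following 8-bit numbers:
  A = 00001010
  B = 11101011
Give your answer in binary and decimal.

Apply ^ to each column (1 where bits differ):
  00001010
^ 11101011
----------
  11100001

Answer: 11100001 (225)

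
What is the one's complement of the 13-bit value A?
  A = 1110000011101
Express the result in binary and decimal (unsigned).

Flip each bit (0->1, 1->0):
  1110000011101
  0001111100010

Answer: 0001111100010 (994)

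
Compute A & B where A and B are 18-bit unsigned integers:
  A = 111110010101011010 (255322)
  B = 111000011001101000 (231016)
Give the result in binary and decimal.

Apply & to each column (1 only where both bits are 1):
  111110010101011010
& 111000011001101000
--------------------
  111000010001001000

Answer: 111000010001001000 (230472)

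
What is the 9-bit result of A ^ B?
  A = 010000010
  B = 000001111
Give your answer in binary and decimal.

Apply ^ to each column (1 where bits differ):
  010000010
^ 000001111
-----------
  010001101

Answer: 010001101 (141)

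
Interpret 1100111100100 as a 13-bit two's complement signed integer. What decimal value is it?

MSB is 1, so the value is negative. Find the magnitude:
1. Invert bits:  0011000011011
2. Add 1:        0011000011100  = 1564
3. Apply sign:   -1564

Answer: -1564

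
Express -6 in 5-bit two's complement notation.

1. Binary of +6:  00110
2. Invert bits:     11001
3. Add 1:           11010

Answer: 11010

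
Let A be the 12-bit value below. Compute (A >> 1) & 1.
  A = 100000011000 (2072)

Bit 1 is the 2nd from the right.
  100000011000
            ^
That bit is 0.

Answer: 0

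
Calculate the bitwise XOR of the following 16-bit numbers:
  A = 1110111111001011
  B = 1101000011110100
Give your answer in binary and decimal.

Apply ^ to each column (1 where bits differ):
  1110111111001011
^ 1101000011110100
------------------
  0011111100111111

Answer: 0011111100111111 (16191)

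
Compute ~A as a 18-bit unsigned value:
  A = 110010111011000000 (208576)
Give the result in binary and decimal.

Flip each bit (0->1, 1->0):
  110010111011000000
  001101000100111111

Answer: 001101000100111111 (53567)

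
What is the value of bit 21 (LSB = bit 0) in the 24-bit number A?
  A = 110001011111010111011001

Bit 21 is the 22nd from the right.
  110001011111010111011001
    ^
That bit is 0.

Answer: 0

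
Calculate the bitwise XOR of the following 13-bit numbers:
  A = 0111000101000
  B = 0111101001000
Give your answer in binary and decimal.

Apply ^ to each column (1 where bits differ):
  0111000101000
^ 0111101001000
---------------
  0000101100000

Answer: 0000101100000 (352)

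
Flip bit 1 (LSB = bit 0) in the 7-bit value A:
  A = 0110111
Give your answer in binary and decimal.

Mask = 1 << 1 = 0000010
Bit 1 of A is 1; XOR with the mask flips it to 0.
  0110111
^ 0000010
---------
  0110101

Answer: 0110101 (53)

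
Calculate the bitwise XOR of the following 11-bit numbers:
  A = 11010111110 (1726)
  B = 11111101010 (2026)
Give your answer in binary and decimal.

Apply ^ to each column (1 where bits differ):
  11010111110
^ 11111101010
-------------
  00101010100

Answer: 00101010100 (340)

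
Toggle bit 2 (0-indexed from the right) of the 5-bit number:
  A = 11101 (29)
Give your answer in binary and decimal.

Mask = 1 << 2 = 00100
Bit 2 of A is 1; XOR with the mask flips it to 0.
  11101
^ 00100
-------
  11001

Answer: 11001 (25)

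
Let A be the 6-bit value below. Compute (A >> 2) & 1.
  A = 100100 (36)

Bit 2 is the 3rd from the right.
  100100
     ^
That bit is 1.

Answer: 1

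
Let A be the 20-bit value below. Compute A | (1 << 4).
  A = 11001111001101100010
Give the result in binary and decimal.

Mask = 1 << 4 = 00000000000000010000
Bit 4 of A is 0, so OR-ing with the mask flips it to 1.
  11001111001101100010
| 00000000000000010000
----------------------
  11001111001101110010

Answer: 11001111001101110010 (848754)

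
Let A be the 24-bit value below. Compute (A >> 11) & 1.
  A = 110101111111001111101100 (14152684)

Bit 11 is the 12th from the right.
  110101111111001111101100
              ^
That bit is 0.

Answer: 0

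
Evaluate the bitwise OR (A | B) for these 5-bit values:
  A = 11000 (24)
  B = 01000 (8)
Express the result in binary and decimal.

Apply | to each column (1 where either bit is 1):
  11000
| 01000
-------
  11000

Answer: 11000 (24)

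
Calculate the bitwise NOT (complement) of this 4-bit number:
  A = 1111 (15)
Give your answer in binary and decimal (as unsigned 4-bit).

Flip each bit (0->1, 1->0):
  1111
  0000

Answer: 0000 (0)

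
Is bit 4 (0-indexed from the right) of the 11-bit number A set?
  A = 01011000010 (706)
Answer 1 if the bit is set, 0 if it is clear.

Bit 4 is the 5th from the right.
  01011000010
        ^
That bit is 0.

Answer: 0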